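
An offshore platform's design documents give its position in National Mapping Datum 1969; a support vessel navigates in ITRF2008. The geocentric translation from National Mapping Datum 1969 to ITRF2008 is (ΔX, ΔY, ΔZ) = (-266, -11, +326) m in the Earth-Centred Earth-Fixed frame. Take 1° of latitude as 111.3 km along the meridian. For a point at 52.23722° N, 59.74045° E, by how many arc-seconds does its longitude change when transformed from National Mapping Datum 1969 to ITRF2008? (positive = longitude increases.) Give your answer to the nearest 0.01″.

Δλ = 11.84″

sin φ = 0.790553, cos φ = 0.612394, sin λ = 0.863752, cos λ = 0.503918.
East component: ΔE = −sin λ·ΔX + cos λ·ΔY = −(0.863752)(-266) + (0.503918)(-11) = 224.21 m.
1° of latitude spans 111300 m; at latitude φ, 1° of longitude spans that × cos φ = 68159.4 m, so Δλ = 224.21 / 68159.4 × 3600 = 11.842″.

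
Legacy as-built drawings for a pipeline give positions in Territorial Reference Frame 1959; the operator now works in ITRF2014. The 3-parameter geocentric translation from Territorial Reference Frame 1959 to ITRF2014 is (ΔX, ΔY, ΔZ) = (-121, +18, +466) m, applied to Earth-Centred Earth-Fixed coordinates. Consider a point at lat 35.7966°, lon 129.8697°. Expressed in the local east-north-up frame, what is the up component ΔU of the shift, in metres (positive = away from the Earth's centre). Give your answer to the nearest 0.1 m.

ΔU = 346.7 m

The local up (radial) axis is (cos φ cos λ, cos φ sin λ, sin φ), giving ΔU = 62.914 + 11.205 + 272.568 = 346.69 m.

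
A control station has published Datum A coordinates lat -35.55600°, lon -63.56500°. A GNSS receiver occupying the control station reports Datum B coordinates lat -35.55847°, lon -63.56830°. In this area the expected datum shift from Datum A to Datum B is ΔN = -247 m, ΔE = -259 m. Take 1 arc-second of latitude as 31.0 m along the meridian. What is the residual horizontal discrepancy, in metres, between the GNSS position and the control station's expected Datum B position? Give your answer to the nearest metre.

Observed coordinate differences: Δφ = -0.00247°, Δλ = -0.00330°.
Converting to metres (1° lat = 111600 m, cos φ = 0.813548): observed ΔN = -275.7 m, observed ΔE = -299.6 m.
Subtracting the expected shift leaves a residual of -275.7 − (-247) = -28.7 m north and -299.6 − (-259) = -40.6 m east.
Residual distance = √((-28.7)² + (-40.6)²) = 49.7 m.

50 m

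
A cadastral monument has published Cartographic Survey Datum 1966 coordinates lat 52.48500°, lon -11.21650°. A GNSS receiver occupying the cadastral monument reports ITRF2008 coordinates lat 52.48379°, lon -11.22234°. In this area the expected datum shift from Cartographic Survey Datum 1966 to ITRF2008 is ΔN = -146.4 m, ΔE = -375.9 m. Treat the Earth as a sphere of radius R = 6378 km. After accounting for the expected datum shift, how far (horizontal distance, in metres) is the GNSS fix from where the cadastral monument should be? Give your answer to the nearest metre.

23 m

Observed coordinate differences: Δφ = -0.00121°, Δλ = -0.00584°.
Converting to metres (1° lat = 111317 m, cos φ = 0.608969): observed ΔN = -134.7 m, observed ΔE = -395.9 m.
Subtracting the expected shift leaves a residual of -134.7 − (-146.4) = 11.7 m north and -395.9 − (-375.9) = -20.0 m east.
Residual distance = √(11.7² + (-20.0)²) = 23.2 m.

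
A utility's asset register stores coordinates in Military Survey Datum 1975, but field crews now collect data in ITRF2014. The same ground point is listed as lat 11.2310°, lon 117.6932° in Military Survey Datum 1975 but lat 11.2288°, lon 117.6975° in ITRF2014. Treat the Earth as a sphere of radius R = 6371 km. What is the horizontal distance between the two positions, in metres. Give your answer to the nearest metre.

529 m

Δφ = 11.2288° − 11.2310° = -0.0022°; Δλ = 117.6975° − 117.6932° = +0.0043°.
1° along a meridian = πR/180 = 111195 m.
ΔN = Δφ × 111195 = -244.6 m; ΔE = Δλ × 111195 × cos(11.2310°) = +0.0043 × 111195 × 0.980850 = 469.0 m.
Distance = √(ΔE² + ΔN²) = √(469.0² + (-244.6)²) = 528.9 m.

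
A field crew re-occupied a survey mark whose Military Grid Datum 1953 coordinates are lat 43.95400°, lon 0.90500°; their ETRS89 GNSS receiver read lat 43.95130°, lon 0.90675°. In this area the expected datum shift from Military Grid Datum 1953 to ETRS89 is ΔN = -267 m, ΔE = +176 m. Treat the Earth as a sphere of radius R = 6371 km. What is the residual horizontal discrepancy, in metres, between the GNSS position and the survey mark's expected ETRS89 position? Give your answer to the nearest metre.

49 m

Observed coordinate differences: Δφ = -0.00270°, Δλ = +0.00175°.
Converting to metres (1° lat = 111195 m, cos φ = 0.719897): observed ΔN = -300.2 m, observed ΔE = 140.1 m.
Subtracting the expected shift leaves a residual of -300.2 − (-267) = -33.2 m north and 140.1 − (176) = -35.9 m east.
Residual distance = √((-33.2)² + (-35.9)²) = 48.9 m.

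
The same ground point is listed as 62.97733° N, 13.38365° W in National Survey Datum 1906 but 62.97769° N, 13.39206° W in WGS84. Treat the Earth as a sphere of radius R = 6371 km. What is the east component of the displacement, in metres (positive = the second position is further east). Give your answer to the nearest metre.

ΔE = -425 m

Δφ = 62.97769° − 62.97733° = +0.00036°; Δλ = -13.39206° − -13.38365° = -0.00841°.
1° along a meridian = πR/180 = 111195 m.
ΔN = Δφ × 111195 = 40.0 m; ΔE = Δλ × 111195 × cos(62.97733°) = -0.00841 × 111195 × 0.454343 = -424.9 m.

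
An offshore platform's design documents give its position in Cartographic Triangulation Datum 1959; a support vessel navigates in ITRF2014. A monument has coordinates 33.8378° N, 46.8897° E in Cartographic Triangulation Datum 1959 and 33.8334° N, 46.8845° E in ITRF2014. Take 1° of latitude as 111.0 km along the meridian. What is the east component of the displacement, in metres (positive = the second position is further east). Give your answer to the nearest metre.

ΔE = -479 m

Δφ = 33.8334° − 33.8378° = -0.0044°; Δλ = 46.8845° − 46.8897° = -0.0052°.
ΔN = Δφ × 111000 = -488.4 m; ΔE = Δλ × 111000 × cos(33.8378°) = -0.0052 × 111000 × 0.830617 = -479.4 m.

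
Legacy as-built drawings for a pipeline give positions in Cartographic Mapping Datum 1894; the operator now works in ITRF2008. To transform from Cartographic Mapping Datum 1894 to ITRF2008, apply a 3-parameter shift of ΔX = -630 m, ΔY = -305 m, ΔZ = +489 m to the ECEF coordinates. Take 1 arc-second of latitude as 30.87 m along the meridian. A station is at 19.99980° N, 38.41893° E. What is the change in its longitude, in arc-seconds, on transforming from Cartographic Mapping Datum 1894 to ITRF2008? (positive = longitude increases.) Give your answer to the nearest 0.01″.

Δλ = 5.26″

sin φ = 0.342017, cos φ = 0.939694, sin λ = 0.621407, cos λ = 0.783488.
East component: ΔE = −sin λ·ΔX + cos λ·ΔY = −(0.621407)(-630) + (0.783488)(-305) = 152.52 m.
1° of latitude spans 3600 × 30.87 = 111132 m; at latitude φ, 1° of longitude spans that × cos φ = 104430.1 m, so Δλ = 152.52 / 104430.1 × 3600 = 5.258″.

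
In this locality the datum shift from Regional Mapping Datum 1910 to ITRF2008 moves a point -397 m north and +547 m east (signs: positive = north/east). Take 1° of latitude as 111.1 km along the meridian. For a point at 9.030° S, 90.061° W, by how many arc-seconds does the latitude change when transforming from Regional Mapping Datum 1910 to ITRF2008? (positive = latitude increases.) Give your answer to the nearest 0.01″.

Δφ = -12.86″

1° of latitude = 111.1 km, so Δφ = -397.0 / 111100 = -0.0035734° = -12.864″.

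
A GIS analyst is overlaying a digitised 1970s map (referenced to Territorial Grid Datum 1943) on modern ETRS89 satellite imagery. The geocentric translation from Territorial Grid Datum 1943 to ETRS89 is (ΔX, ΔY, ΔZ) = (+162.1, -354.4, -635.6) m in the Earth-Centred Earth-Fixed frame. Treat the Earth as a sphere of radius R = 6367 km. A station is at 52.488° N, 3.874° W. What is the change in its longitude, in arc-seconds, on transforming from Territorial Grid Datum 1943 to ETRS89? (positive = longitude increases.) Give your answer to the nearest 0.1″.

sin φ = 0.793226, cos φ = 0.608928, sin λ = -0.067563, cos λ = 0.997715.
East component: ΔE = −sin λ·ΔX + cos λ·ΔY = −(-0.067563)(162.1) + (0.997715)(-354.4) = -342.64 m.
1° of latitude spans πR/180 = 111125 m; at latitude φ, 1° of longitude spans that × cos φ = 67667.1 m, so Δλ = -342.64 / 67667.1 × 3600 = -18.229″.

Δλ = -18.2″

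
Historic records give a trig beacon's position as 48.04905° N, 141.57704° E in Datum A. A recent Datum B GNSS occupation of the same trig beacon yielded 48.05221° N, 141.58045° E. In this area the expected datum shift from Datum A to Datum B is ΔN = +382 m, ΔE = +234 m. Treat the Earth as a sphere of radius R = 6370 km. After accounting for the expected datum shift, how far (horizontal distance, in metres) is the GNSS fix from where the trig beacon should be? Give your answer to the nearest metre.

36 m

Observed coordinate differences: Δφ = +0.00316°, Δλ = +0.00341°.
Converting to metres (1° lat = 111177 m, cos φ = 0.668494): observed ΔN = 351.3 m, observed ΔE = 253.4 m.
Subtracting the expected shift leaves a residual of 351.3 − (382) = -30.7 m north and 253.4 − (234) = 19.4 m east.
Residual distance = √((-30.7)² + 19.4²) = 36.3 m.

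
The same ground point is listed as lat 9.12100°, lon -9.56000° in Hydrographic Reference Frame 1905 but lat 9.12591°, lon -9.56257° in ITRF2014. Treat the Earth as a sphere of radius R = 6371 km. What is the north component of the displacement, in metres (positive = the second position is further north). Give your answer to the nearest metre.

ΔN = 546 m

Δφ = 9.12591° − 9.12100° = +0.00491°; Δλ = -9.56257° − -9.56000° = -0.00257°.
1° along a meridian = πR/180 = 111195 m.
ΔN = Δφ × 111195 = 546.0 m; ΔE = Δλ × 111195 × cos(9.12100°) = -0.00257 × 111195 × 0.987356 = -282.2 m.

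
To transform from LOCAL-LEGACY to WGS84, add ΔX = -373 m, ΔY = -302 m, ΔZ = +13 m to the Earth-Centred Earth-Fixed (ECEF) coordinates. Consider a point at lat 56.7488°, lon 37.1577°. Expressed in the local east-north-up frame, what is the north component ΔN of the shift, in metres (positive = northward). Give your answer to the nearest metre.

At φ = 56.7488°, λ = 37.1577°: sin φ = 0.836275, cos φ = 0.548311, sin λ = 0.604011, cos λ = 0.796976.
ΔN = −sin φ cos λ·ΔX − sin φ sin λ·ΔY + cos φ·ΔZ = −(0.836275)(0.796976)(-373) − (0.836275)(0.604011)(-302) + (0.548311)(13) = 408.28 m.

ΔN = 408 m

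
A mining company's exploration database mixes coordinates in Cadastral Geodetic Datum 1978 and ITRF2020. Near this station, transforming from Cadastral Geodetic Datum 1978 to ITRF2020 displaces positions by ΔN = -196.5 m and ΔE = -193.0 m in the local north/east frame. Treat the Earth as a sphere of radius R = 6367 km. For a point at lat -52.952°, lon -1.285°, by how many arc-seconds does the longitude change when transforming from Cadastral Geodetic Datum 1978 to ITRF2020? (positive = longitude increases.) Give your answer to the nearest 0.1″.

At latitude -52.952°, cos φ = 0.602484.
One radian of longitude at latitude φ spans R cos φ, so Δλ = ΔE / (R cos φ) = -193.0 / (6367000 × 0.602484) = -5.0313e-05 rad = -10.378″.

Δλ = -10.4″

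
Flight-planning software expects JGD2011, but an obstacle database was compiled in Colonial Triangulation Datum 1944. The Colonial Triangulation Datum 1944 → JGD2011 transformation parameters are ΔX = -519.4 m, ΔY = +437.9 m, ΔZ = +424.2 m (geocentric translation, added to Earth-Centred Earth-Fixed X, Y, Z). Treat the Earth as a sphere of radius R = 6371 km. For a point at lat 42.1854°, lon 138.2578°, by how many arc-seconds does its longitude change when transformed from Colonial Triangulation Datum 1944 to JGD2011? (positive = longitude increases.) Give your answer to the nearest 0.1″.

Δλ = 0.8″

sin φ = 0.671532, cos φ = 0.740976, sin λ = 0.665780, cos λ = -0.746148.
East component: ΔE = −sin λ·ΔX + cos λ·ΔY = −(0.665780)(-519.4) + (-0.746148)(437.9) = 19.07 m.
1° of latitude spans πR/180 = 111195 m; at latitude φ, 1° of longitude spans that × cos φ = 82392.7 m, so Δλ = 19.07 / 82392.7 × 3600 = 0.833″.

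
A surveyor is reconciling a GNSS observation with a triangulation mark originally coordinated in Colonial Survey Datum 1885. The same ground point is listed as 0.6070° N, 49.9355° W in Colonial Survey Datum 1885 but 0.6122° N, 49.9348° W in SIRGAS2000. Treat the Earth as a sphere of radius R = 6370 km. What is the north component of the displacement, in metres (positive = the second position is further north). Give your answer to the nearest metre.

ΔN = 578 m

Δφ = 0.6122° − 0.6070° = +0.0052°; Δλ = -49.9348° − -49.9355° = +0.0007°.
1° along a meridian = πR/180 = 111177 m.
ΔN = Δφ × 111177 = 578.1 m; ΔE = Δλ × 111177 × cos(0.6070°) = +0.0007 × 111177 × 0.999944 = 77.8 m.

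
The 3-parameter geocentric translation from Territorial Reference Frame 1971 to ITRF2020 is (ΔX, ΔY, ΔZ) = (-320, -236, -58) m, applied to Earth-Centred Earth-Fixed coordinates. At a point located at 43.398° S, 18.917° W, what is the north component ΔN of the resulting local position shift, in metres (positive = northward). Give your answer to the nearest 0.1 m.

At φ = -43.398°, λ = -18.917°: sin φ = -0.687062, cos φ = 0.726599, sin λ = -0.324198, cos λ = 0.945989.
ΔN = −sin φ cos λ·ΔX − sin φ sin λ·ΔY + cos φ·ΔZ = −(-0.687062)(0.945989)(-320) − (-0.687062)(-0.324198)(-236) + (0.726599)(-58) = -197.56 m.

ΔN = -197.6 m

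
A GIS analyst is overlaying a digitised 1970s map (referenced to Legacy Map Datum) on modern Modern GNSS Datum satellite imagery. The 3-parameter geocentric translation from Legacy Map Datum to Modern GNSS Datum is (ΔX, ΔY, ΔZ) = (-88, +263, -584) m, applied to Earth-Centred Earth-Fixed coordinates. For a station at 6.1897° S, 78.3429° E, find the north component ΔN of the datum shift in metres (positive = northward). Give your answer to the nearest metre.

At φ = -6.1897°, λ = 78.3429°: sin φ = -0.107821, cos φ = 0.994170, sin λ = 0.979374, cos λ = 0.202054.
ΔN = −sin φ cos λ·ΔX − sin φ sin λ·ΔY + cos φ·ΔZ = −(-0.107821)(0.202054)(-88) − (-0.107821)(0.979374)(263) + (0.994170)(-584) = -554.74 m.

ΔN = -555 m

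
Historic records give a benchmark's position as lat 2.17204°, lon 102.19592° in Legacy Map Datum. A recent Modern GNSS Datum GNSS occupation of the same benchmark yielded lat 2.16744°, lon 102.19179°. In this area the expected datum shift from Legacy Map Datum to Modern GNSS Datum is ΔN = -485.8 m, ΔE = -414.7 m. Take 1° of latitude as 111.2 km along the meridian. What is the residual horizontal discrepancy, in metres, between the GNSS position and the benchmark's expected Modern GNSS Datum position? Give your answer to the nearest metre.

Observed coordinate differences: Δφ = -0.00460°, Δλ = -0.00413°.
Converting to metres (1° lat = 111200 m, cos φ = 0.999282): observed ΔN = -511.5 m, observed ΔE = -458.9 m.
Subtracting the expected shift leaves a residual of -511.5 − (-485.8) = -25.7 m north and -458.9 − (-414.7) = -44.2 m east.
Residual distance = √((-25.7)² + (-44.2)²) = 51.2 m.

51 m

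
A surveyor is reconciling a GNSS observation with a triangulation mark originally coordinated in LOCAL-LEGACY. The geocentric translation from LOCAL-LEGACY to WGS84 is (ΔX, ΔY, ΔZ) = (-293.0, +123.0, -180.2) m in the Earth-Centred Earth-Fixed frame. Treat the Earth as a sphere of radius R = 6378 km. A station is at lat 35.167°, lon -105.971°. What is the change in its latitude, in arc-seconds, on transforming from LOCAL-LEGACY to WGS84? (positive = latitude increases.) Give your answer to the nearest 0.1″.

sin φ = 0.575962, cos φ = 0.817477, sin λ = -0.961401, cos λ = -0.275151.
North component: ΔN = −sin φ cos λ·ΔX − sin φ sin λ·ΔY + cos φ·ΔZ = −(0.575962)(-0.275151)(-293.0) − (0.575962)(-0.961401)(123.0) + (0.817477)(-180.2) = -125.63 m.
1° of latitude spans πR/180 = 111317 m, so Δφ = -125.63 / 111317 × 3600 = -4.063″.

Δφ = -4.1″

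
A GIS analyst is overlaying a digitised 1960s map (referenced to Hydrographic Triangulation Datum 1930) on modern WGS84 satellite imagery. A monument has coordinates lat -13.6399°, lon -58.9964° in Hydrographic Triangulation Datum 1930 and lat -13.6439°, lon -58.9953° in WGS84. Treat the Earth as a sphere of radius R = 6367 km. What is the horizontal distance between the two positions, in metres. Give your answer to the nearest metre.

Δφ = -13.6439° − -13.6399° = -0.0040°; Δλ = -58.9953° − -58.9964° = +0.0011°.
1° along a meridian = πR/180 = 111125 m.
ΔN = Δφ × 111125 = -444.5 m; ΔE = Δλ × 111125 × cos(-13.6399°) = +0.0011 × 111125 × 0.971797 = 118.8 m.
Distance = √(ΔE² + ΔN²) = √(118.8² + (-444.5)²) = 460.1 m.

460 m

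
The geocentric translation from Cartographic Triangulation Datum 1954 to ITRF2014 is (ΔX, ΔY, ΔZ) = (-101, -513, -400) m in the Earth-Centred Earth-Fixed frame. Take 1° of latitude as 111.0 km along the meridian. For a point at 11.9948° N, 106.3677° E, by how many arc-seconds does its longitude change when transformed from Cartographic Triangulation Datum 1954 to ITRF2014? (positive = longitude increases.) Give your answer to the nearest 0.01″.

sin φ = 0.207823, cos φ = 0.978166, sin λ = 0.959473, cos λ = -0.281801.
East component: ΔE = −sin λ·ΔX + cos λ·ΔY = −(0.959473)(-101) + (-0.281801)(-513) = 241.47 m.
1° of latitude spans 111000 m; at latitude φ, 1° of longitude spans that × cos φ = 108576.5 m, so Δλ = 241.47 / 108576.5 × 3600 = 8.006″.

Δλ = 8.01″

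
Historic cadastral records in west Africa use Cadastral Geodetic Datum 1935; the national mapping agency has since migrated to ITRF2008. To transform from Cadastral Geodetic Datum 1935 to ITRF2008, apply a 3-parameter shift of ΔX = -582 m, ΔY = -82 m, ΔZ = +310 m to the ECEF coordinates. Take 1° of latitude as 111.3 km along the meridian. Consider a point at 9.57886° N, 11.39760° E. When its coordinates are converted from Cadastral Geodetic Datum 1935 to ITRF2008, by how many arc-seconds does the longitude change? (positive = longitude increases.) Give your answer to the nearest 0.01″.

Δλ = 1.14″

sin φ = 0.166405, cos φ = 0.986058, sin λ = 0.197616, cos λ = 0.980279.
East component: ΔE = −sin λ·ΔX + cos λ·ΔY = −(0.197616)(-582) + (0.980279)(-82) = 34.63 m.
1° of latitude spans 111300 m; at latitude φ, 1° of longitude spans that × cos φ = 109748.2 m, so Δλ = 34.63 / 109748.2 × 3600 = 1.136″.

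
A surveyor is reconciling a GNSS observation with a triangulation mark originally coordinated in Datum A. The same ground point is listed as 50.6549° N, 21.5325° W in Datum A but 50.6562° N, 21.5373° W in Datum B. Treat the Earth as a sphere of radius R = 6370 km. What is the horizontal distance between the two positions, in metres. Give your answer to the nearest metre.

368 m

Δφ = 50.6562° − 50.6549° = +0.0013°; Δλ = -21.5373° − -21.5325° = -0.0048°.
1° along a meridian = πR/180 = 111177 m.
ΔN = Δφ × 111177 = 144.5 m; ΔE = Δλ × 111177 × cos(50.6549°) = -0.0048 × 111177 × 0.633990 = -338.3 m.
Distance = √(ΔE² + ΔN²) = √((-338.3)² + 144.5²) = 367.9 m.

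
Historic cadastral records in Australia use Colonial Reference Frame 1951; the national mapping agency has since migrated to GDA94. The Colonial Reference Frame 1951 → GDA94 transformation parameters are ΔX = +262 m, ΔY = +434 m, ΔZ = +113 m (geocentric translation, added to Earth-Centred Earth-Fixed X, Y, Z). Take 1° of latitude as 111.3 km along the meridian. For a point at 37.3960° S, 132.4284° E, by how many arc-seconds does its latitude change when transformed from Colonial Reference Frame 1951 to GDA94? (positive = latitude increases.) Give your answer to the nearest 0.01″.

sin φ = -0.607320, cos φ = 0.794457, sin λ = 0.738121, cos λ = -0.674668.
North component: ΔN = −sin φ cos λ·ΔX − sin φ sin λ·ΔY + cos φ·ΔZ = −(-0.607320)(-0.674668)(262) − (-0.607320)(0.738121)(434) + (0.794457)(113) = 176.97 m.
1° of latitude spans 111300 m, so Δφ = 176.97 / 111300 × 3600 = 5.724″.

Δφ = 5.72″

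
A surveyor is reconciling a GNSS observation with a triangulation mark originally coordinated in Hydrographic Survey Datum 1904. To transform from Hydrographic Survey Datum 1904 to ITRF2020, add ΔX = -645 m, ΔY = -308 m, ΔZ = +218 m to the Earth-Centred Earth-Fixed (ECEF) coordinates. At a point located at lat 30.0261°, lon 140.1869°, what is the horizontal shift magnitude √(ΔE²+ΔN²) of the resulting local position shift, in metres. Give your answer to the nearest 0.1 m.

650.8 m

At φ = 30.0261°, λ = 140.1869°: sin φ = 0.500394, cos φ = 0.865798, sin λ = 0.640285, cos λ = -0.768137.
ΔE = −sin λ·ΔX + cos λ·ΔY = −(0.640285)·(-645) + (-0.768137)·(-308) = 649.57 m.
ΔN = −sin φ cos λ·ΔX − sin φ sin λ·ΔY + cos φ·ΔZ = −(0.500394)(-0.768137)(-645) − (0.500394)(0.640285)(-308) + (0.865798)(218) = 39.51 m.
Horizontal magnitude = √(ΔE² + ΔN²) = √(649.57² + 39.51²) = 650.77 m.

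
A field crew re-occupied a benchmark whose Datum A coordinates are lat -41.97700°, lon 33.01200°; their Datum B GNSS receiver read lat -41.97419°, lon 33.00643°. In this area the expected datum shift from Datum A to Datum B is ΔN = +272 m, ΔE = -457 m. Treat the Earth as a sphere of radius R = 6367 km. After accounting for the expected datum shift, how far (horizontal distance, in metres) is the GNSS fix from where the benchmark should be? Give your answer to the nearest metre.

Observed coordinate differences: Δφ = +0.00281°, Δλ = -0.00557°.
Converting to metres (1° lat = 111125 m, cos φ = 0.743413): observed ΔN = 312.3 m, observed ΔE = -460.1 m.
Subtracting the expected shift leaves a residual of 312.3 − (272) = 40.3 m north and -460.1 − (-457) = -3.1 m east.
Residual distance = √(40.3² + (-3.1)²) = 40.4 m.

40 m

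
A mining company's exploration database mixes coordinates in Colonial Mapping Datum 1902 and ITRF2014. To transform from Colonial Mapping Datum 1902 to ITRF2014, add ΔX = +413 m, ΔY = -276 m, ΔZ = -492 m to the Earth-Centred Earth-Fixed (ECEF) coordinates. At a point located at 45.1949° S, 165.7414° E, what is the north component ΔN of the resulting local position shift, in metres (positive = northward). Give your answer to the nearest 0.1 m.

ΔN = -678.9 m

At φ = -45.1949°, λ = 165.7414°: sin φ = -0.709508, cos φ = 0.704697, sin λ = 0.246299, cos λ = -0.969194.
ΔN = −sin φ cos λ·ΔX − sin φ sin λ·ΔY + cos φ·ΔZ = −(-0.709508)(-0.969194)(413) − (-0.709508)(0.246299)(-276) + (0.704697)(-492) = -678.94 m.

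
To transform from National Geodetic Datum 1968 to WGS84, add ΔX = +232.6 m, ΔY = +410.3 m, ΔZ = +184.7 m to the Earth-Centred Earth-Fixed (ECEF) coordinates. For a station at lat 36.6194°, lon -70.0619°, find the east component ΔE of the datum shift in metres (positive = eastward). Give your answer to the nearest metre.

At φ = 36.6194°, λ = -70.0619°: sin φ = 0.596497, cos φ = 0.802616, sin λ = -0.940062, cos λ = 0.341005.
ΔE = −sin λ·ΔX + cos λ·ΔY = −(-0.940062)·(232.6) + (0.341005)·(410.3) = 358.57 m.

ΔE = 359 m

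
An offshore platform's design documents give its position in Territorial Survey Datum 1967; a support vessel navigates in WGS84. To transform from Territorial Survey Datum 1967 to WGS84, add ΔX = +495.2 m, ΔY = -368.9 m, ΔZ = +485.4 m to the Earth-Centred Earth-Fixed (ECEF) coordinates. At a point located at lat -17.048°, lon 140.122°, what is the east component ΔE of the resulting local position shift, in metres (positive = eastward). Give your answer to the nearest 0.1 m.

At φ = -17.048°, λ = 140.122°: sin φ = -0.293173, cos φ = 0.956059, sin λ = 0.641155, cos λ = -0.767411.
ΔE = −sin λ·ΔX + cos λ·ΔY = −(0.641155)·(495.2) + (-0.767411)·(-368.9) = -34.40 m.

ΔE = -34.4 m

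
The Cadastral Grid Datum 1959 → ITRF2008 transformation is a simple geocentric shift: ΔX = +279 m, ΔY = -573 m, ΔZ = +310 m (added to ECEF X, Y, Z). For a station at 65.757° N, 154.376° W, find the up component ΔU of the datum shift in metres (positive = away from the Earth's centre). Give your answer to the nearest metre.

At φ = 65.757°, λ = -154.376°: sin φ = 0.911812, cos φ = 0.410607, sin λ = -0.432463, cos λ = -0.901651.
ΔU = cos φ cos λ·ΔX + cos φ sin λ·ΔY + sin φ·ΔZ = (0.410607)(-0.901651)(279) + (0.410607)(-0.432463)(-573) + (0.911812)(310) = 281.12 m.

ΔU = 281 m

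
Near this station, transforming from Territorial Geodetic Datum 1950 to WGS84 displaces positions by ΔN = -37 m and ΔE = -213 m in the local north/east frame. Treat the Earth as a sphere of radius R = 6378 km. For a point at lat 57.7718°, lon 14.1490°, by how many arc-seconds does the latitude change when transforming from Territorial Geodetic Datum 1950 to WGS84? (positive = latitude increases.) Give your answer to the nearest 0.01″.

On a sphere of radius R, 1 rad of latitude = R, so Δφ = ΔN / R = -37.0 / 6378000 = -5.8012e-06 rad = -1.197″.

Δφ = -1.20″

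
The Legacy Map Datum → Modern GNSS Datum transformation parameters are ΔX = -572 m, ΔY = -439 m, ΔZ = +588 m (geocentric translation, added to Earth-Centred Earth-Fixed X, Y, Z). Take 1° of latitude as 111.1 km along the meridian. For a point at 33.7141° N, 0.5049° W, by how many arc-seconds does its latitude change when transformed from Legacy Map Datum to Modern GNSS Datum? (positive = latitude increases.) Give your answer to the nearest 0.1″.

sin φ = 0.555049, cos φ = 0.831818, sin λ = -0.008812, cos λ = 0.999961.
North component: ΔN = −sin φ cos λ·ΔX − sin φ sin λ·ΔY + cos φ·ΔZ = −(0.555049)(0.999961)(-572) − (0.555049)(-0.008812)(-439) + (0.831818)(588) = 804.44 m.
1° of latitude spans 111100 m, so Δφ = 804.44 / 111100 × 3600 = 26.066″.

Δφ = 26.1″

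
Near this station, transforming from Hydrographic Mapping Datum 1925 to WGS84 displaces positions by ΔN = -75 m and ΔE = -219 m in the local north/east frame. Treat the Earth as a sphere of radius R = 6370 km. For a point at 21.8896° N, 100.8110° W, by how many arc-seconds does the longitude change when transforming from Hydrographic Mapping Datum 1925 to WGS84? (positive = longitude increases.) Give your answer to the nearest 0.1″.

At latitude 21.8896°, cos φ = 0.927904.
One radian of longitude at latitude φ spans R cos φ, so Δλ = ΔE / (R cos φ) = -219.0 / (6370000 × 0.927904) = -3.7051e-05 rad = -7.642″.

Δλ = -7.6″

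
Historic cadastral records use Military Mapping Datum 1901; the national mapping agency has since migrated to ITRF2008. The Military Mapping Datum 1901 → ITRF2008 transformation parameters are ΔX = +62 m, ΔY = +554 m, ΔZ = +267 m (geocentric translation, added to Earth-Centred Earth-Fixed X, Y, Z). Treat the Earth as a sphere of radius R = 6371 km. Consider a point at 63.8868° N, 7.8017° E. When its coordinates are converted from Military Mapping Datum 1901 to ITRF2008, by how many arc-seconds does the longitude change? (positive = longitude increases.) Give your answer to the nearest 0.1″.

Δλ = 39.8″

sin φ = 0.897926, cos φ = 0.440146, sin λ = 0.135745, cos λ = 0.990744.
East component: ΔE = −sin λ·ΔX + cos λ·ΔY = −(0.135745)(62) + (0.990744)(554) = 540.46 m.
1° of latitude spans πR/180 = 111195 m; at latitude φ, 1° of longitude spans that × cos φ = 48942.0 m, so Δλ = 540.46 / 48942.0 × 3600 = 39.754″.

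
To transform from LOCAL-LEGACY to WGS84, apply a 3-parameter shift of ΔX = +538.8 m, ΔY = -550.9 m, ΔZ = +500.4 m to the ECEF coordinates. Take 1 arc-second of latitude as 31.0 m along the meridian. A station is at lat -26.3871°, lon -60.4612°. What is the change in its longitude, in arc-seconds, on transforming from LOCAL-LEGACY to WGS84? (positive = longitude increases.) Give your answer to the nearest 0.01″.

Δλ = 7.10″

sin φ = -0.444434, cos φ = 0.895812, sin λ = -0.870022, cos λ = 0.493013.
East component: ΔE = −sin λ·ΔX + cos λ·ΔY = −(-0.870022)(538.8) + (0.493013)(-550.9) = 197.17 m.
1° of latitude spans 3600 × 31.00 = 111600 m; at latitude φ, 1° of longitude spans that × cos φ = 99972.6 m, so Δλ = 197.17 / 99972.6 × 3600 = 7.100″.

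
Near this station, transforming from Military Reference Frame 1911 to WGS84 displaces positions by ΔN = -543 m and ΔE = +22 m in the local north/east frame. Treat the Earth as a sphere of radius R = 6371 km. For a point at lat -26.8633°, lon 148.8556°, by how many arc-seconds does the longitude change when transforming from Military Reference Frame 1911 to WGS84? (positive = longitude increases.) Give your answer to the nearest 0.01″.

Δλ = 0.80″

At latitude -26.8633°, cos φ = 0.892087.
One radian of longitude at latitude φ spans R cos φ, so Δλ = ΔE / (R cos φ) = 22.0 / (6371000 × 0.892087) = 3.8709e-06 rad = 0.798″.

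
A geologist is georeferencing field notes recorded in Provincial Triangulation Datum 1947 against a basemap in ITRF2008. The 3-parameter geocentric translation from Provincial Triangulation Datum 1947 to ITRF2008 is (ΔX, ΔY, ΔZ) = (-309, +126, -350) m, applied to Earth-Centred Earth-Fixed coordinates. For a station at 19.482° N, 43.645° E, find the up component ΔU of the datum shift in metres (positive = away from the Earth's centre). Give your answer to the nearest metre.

The local up (radial) axis is (cos φ cos λ, cos φ sin λ, sin φ), giving ΔU = -210.800 + 81.985 − 116.729 = -245.54 m.

ΔU = -246 m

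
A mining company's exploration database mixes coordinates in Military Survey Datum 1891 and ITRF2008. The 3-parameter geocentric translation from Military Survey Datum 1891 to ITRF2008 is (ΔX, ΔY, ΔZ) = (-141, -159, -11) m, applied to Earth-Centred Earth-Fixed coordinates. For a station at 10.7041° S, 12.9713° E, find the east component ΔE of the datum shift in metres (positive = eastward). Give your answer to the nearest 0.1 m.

At φ = -10.7041°, λ = 12.9713°: sin φ = -0.185737, cos φ = 0.982600, sin λ = 0.224463, cos λ = 0.974483.
ΔE = −sin λ·ΔX + cos λ·ΔY = −(0.224463)·(-141) + (0.974483)·(-159) = -123.29 m.

ΔE = -123.3 m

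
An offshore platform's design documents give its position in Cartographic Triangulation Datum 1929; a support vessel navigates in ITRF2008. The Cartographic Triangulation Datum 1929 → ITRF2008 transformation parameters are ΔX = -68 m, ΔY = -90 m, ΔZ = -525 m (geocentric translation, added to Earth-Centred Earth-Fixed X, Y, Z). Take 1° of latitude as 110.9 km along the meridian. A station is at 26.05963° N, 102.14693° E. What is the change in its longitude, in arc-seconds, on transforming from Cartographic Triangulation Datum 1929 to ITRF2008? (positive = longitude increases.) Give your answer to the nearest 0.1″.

Δλ = 3.1″

sin φ = 0.439306, cos φ = 0.898337, sin λ = 0.977611, cos λ = -0.210419.
East component: ΔE = −sin λ·ΔX + cos λ·ΔY = −(0.977611)(-68) + (-0.210419)(-90) = 85.42 m.
1° of latitude spans 110900 m; at latitude φ, 1° of longitude spans that × cos φ = 99625.6 m, so Δλ = 85.42 / 99625.6 × 3600 = 3.087″.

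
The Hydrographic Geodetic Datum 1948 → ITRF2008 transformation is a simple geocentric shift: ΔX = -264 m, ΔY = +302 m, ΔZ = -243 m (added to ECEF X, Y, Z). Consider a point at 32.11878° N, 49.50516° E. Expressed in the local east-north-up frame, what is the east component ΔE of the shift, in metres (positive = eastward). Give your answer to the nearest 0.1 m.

ΔE = 396.9 m

At φ = 32.11878°, λ = 49.50516°: sin φ = 0.531676, cos φ = 0.846948, sin λ = 0.760464, cos λ = 0.649380.
ΔE = −sin λ·ΔX + cos λ·ΔY = −(0.760464)·(-264) + (0.649380)·(302) = 396.88 m.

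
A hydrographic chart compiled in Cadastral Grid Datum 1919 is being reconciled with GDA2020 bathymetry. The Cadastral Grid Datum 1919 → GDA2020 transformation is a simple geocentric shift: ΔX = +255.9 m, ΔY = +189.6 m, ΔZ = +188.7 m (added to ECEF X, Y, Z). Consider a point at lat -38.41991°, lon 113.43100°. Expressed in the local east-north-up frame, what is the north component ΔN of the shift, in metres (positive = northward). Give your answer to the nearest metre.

The local north axis is (−sin φ cos λ, −sin φ sin λ, cos φ), giving ΔN = -63.234 + 108.106 + 147.842 = 192.71 m.

ΔN = 193 m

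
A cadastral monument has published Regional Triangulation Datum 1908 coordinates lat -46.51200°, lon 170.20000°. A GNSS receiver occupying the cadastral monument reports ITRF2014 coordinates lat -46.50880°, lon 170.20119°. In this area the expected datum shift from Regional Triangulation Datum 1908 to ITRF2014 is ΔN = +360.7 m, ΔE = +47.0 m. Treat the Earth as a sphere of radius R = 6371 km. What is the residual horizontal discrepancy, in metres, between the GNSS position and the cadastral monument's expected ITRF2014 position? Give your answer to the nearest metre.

44 m

Observed coordinate differences: Δφ = +0.00320°, Δλ = +0.00119°.
Converting to metres (1° lat = 111195 m, cos φ = 0.688203): observed ΔN = 355.8 m, observed ΔE = 91.1 m.
Subtracting the expected shift leaves a residual of 355.8 − (360.7) = -4.9 m north and 91.1 − (47.0) = 44.1 m east.
Residual distance = √((-4.9)² + 44.1²) = 44.3 m.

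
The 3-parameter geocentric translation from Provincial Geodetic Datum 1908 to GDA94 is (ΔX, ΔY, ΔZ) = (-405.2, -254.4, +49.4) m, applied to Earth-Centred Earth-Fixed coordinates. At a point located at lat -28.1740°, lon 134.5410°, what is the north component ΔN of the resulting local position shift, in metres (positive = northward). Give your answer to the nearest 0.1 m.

At φ = -28.1740°, λ = 134.5410°: sin φ = -0.472151, cos φ = 0.881518, sin λ = 0.712749, cos λ = -0.701419.
ΔN = −sin φ cos λ·ΔX − sin φ sin λ·ΔY + cos φ·ΔZ = −(-0.472151)(-0.701419)(-405.2) − (-0.472151)(0.712749)(-254.4) + (0.881518)(49.4) = 92.13 m.

ΔN = 92.1 m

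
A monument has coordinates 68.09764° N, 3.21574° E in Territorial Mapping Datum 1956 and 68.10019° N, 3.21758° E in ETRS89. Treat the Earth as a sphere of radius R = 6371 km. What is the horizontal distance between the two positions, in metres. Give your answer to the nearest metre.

294 m

Δφ = 68.10019° − 68.09764° = +0.00255°; Δλ = 3.21758° − 3.21574° = +0.00184°.
1° along a meridian = πR/180 = 111195 m.
ΔN = Δφ × 111195 = 283.5 m; ΔE = Δλ × 111195 × cos(68.09764°) = +0.00184 × 111195 × 0.373026 = 76.3 m.
Distance = √(ΔE² + ΔN²) = √(76.3² + 283.5²) = 293.6 m.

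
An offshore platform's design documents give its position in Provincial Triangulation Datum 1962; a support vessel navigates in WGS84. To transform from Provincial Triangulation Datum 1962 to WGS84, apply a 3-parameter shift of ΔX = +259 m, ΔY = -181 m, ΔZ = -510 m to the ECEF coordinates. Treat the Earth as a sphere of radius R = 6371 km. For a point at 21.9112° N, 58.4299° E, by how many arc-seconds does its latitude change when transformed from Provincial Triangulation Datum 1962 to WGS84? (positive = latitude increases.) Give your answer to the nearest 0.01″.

sin φ = 0.373169, cos φ = 0.927763, sin λ = 0.852000, cos λ = 0.523541.
North component: ΔN = −sin φ cos λ·ΔX − sin φ sin λ·ΔY + cos φ·ΔZ = −(0.373169)(0.523541)(259) − (0.373169)(0.852000)(-181) + (0.927763)(-510) = -466.21 m.
1° of latitude spans πR/180 = 111195 m, so Δφ = -466.21 / 111195 × 3600 = -15.094″.

Δφ = -15.09″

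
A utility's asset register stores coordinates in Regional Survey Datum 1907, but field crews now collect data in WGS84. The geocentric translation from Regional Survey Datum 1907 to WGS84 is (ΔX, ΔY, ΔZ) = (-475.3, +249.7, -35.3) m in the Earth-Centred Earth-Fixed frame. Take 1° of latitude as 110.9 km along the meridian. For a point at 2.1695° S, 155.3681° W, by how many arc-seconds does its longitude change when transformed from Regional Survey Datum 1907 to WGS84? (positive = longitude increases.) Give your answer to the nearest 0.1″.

sin φ = -0.037856, cos φ = 0.999283, sin λ = -0.416787, cos λ = -0.909004.
East component: ΔE = −sin λ·ΔX + cos λ·ΔY = −(-0.416787)(-475.3) + (-0.909004)(249.7) = -425.08 m.
1° of latitude spans 110900 m; at latitude φ, 1° of longitude spans that × cos φ = 110820.5 m, so Δλ = -425.08 / 110820.5 × 3600 = -13.809″.

Δλ = -13.8″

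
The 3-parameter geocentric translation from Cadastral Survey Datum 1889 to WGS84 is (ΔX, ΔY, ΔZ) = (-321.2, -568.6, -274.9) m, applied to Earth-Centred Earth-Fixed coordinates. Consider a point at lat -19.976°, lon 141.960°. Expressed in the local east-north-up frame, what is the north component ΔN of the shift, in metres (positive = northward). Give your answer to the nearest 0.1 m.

At φ = -19.976°, λ = 141.960°: sin φ = -0.341626, cos φ = 0.939836, sin λ = 0.616211, cos λ = -0.787581.
ΔN = −sin φ cos λ·ΔX − sin φ sin λ·ΔY + cos φ·ΔZ = −(-0.341626)(-0.787581)(-321.2) − (-0.341626)(0.616211)(-568.6) + (0.939836)(-274.9) = -291.64 m.

ΔN = -291.6 m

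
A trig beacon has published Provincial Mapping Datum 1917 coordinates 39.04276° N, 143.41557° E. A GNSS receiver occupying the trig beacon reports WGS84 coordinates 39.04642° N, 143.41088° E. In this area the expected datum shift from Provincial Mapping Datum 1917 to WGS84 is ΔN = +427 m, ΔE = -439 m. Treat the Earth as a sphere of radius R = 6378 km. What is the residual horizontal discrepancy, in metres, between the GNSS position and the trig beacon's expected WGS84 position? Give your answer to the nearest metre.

Observed coordinate differences: Δφ = +0.00366°, Δλ = -0.00469°.
Converting to metres (1° lat = 111317 m, cos φ = 0.776676): observed ΔN = 407.4 m, observed ΔE = -405.5 m.
Subtracting the expected shift leaves a residual of 407.4 − (427) = -19.6 m north and -405.5 − (-439) = 33.5 m east.
Residual distance = √((-19.6)² + 33.5²) = 38.8 m.

39 m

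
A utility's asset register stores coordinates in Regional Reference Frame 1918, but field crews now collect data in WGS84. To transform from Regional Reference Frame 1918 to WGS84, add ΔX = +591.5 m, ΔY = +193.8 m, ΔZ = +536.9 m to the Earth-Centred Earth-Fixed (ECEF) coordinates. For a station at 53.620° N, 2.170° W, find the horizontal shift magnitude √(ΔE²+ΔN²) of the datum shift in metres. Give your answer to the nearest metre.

264 m

The local east axis at (φ, λ) is (−sin λ, cos λ, 0), so ΔE = −sin(-2.170°)·591.5 + cos(-2.170°)·193.8 = 216.06 m.
The local north axis is (−sin φ cos λ, −sin φ sin λ, cos φ), giving ΔN = -475.876 + 5.908 + 318.456 = -151.51 m.
Horizontal magnitude = √(ΔE² + ΔN²) = √(216.06² + (-151.51)²) = 263.89 m.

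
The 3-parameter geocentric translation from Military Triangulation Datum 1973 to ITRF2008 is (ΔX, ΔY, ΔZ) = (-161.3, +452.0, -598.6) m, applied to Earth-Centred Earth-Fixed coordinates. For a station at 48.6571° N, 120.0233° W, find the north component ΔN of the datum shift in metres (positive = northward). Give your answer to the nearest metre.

ΔN = -162 m

The local north axis is (−sin φ cos λ, −sin φ sin λ, cos φ), giving ΔN = -60.592 + 293.815 − 395.414 = -162.19 m.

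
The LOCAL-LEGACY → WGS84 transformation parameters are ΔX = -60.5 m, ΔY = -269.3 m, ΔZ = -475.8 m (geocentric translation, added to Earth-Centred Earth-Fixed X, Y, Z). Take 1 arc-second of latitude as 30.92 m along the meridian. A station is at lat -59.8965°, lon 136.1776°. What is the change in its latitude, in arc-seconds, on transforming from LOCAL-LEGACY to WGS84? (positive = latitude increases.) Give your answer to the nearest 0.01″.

Δφ = -11.71″

sin φ = -0.865121, cos φ = 0.501564, sin λ = 0.692425, cos λ = -0.721490.
North component: ΔN = −sin φ cos λ·ΔX − sin φ sin λ·ΔY + cos φ·ΔZ = −(-0.865121)(-0.721490)(-60.5) − (-0.865121)(0.692425)(-269.3) + (0.501564)(-475.8) = -362.20 m.
1° of latitude spans 3600 × 30.92 = 111312 m, so Δφ = -362.20 / 111312 × 3600 = -11.714″.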